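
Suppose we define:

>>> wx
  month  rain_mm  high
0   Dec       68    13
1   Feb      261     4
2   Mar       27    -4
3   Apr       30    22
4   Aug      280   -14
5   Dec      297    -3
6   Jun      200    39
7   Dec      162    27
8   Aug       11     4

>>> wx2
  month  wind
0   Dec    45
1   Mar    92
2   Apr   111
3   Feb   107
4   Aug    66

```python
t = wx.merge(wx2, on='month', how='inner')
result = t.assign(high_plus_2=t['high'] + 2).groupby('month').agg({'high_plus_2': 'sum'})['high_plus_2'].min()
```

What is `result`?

-6

merge on 'month' (how='inner') → 8 rows:
  month  rain_mm  high  wind
0   Dec       68    13    45
1   Feb      261     4   107
2   Mar       27    -4    92
3   Apr       30    22   111
4   Aug      280   -14    66
5   Dec      297    -3    45
6   Dec      162    27    45
7   Aug       11     4    66
add column high_plus_2 = t['high'] + 2:
  month  rain_mm  high  wind  high_plus_2
0   Dec       68    13    45           15
1   Feb      261     4   107            6
2   Mar       27    -4    92           -2
3   Apr       30    22   111           24
4   Aug      280   -14    66          -12
5   Dec      297    -3    45           -1
6   Dec      162    27    45           29
7   Aug       11     4    66            6
group by month, sum of high_plus_2:
       high_plus_2
month             
Apr             24
Aug             -6
Dec             43
Feb              6
Mar             -2
Reading off the min of column 'high_plus_2', we get -6.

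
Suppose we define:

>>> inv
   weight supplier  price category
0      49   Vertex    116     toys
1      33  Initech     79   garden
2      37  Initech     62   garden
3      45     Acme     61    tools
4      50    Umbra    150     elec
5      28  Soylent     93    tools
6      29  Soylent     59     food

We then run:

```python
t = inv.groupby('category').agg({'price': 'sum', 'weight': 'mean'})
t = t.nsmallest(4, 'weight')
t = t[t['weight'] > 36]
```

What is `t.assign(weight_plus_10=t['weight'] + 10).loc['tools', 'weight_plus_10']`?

group by category: sum(price), mean(weight):
          price  weight
category               
elec        150    50.0
food         59    29.0
garden      141    35.0
tools       154    36.5
toys        116    49.0
take 4 rows with smallest weight:
          price  weight
category               
food         59    29.0
garden      141    35.0
tools       154    36.5
toys        116    49.0
filter rows where weight > 36:
          price  weight
category               
tools       154    36.5
toys        116    49.0
add column weight_plus_10 = t['weight'] + 10:
          price  weight  weight_plus_10
category                               
tools       154    36.5            46.5
toys        116    49.0            59.0
The value at row 'tools', column 'weight_plus_10' is 46.5.

46.5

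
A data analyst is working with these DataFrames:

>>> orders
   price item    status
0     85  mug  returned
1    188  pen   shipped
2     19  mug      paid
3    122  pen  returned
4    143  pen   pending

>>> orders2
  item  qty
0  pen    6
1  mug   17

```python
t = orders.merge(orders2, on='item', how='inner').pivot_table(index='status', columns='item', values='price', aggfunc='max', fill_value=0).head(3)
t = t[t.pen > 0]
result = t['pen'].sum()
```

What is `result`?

265

merge on 'item' (how='inner') → 5 rows:
   price item    status  qty
0     85  mug  returned   17
1    188  pen   shipped    6
2     19  mug      paid   17
3    122  pen  returned    6
4    143  pen   pending    6
pivot: rows=status, cols=item, max(price):
item      mug  pen
status            
paid       19    0
pending     0  143
returned   85  122
shipped     0  188
take first 3 rows:
item      mug  pen
status            
paid       19    0
pending     0  143
returned   85  122
filter rows where pen > 0:
item      mug  pen
status            
pending     0  143
returned   85  122
So sum() = 265.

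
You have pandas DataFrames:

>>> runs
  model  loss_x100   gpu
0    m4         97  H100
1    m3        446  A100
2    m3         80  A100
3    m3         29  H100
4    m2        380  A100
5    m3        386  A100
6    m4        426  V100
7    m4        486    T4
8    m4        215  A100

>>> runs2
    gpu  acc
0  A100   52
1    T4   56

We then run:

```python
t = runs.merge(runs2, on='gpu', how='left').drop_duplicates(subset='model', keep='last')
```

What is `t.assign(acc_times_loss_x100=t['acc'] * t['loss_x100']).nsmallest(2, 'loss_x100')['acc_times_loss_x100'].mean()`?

merge on 'gpu' (how='left') → 9 rows:
  model  loss_x100   gpu   acc
0    m4         97  H100   NaN
1    m3        446  A100  52.0
2    m3         80  A100  52.0
3    m3         29  H100   NaN
4    m2        380  A100  52.0
5    m3        386  A100  52.0
6    m4        426  V100   NaN
7    m4        486    T4  56.0
8    m4        215  A100  52.0
drop duplicate model (keep=last):
  model  loss_x100   gpu   acc
4    m2        380  A100  52.0
5    m3        386  A100  52.0
8    m4        215  A100  52.0
add column acc_times_loss_x100 = t['acc'] * t['loss_x100']:
  model  loss_x100   gpu   acc  acc_times_loss_x100
4    m2        380  A100  52.0              19760.0
5    m3        386  A100  52.0              20072.0
8    m4        215  A100  52.0              11180.0
take 2 rows with smallest loss_x100:
  model  loss_x100   gpu   acc  acc_times_loss_x100
8    m4        215  A100  52.0              11180.0
4    m2        380  A100  52.0              19760.0

15470.0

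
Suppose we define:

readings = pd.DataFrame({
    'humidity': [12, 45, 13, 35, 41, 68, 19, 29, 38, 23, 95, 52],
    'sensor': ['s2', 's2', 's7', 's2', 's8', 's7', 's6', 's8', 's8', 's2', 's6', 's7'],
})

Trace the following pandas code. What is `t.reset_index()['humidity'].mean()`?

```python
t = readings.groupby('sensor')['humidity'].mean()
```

41.5208333333

group by sensor, mean of humidity:
sensor
s2    28.750000
s6    57.000000
s7    44.333333
s8    36.000000
Name: humidity, dtype: float64
reset_index():
  sensor   humidity
0     s2  28.750000
1     s6  57.000000
2     s7  44.333333
3     s8  36.000000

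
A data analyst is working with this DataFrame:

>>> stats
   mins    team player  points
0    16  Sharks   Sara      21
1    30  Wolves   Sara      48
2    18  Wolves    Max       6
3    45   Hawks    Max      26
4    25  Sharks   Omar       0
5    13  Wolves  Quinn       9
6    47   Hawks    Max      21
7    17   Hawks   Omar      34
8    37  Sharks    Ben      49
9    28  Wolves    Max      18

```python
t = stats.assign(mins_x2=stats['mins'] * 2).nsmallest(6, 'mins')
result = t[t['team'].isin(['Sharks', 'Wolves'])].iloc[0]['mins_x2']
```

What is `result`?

add column mins_x2 = stats['mins'] * 2:
   mins    team player  points  mins_x2
0    16  Sharks   Sara      21       32
1    30  Wolves   Sara      48       60
2    18  Wolves    Max       6       36
3    45   Hawks    Max      26       90
4    25  Sharks   Omar       0       50
5    13  Wolves  Quinn       9       26
6    47   Hawks    Max      21       94
7    17   Hawks   Omar      34       34
8    37  Sharks    Ben      49       74
9    28  Wolves    Max      18       56
take 6 rows with smallest mins:
   mins    team player  points  mins_x2
5    13  Wolves  Quinn       9       26
0    16  Sharks   Sara      21       32
7    17   Hawks   Omar      34       34
2    18  Wolves    Max       6       36
4    25  Sharks   Omar       0       50
9    28  Wolves    Max      18       56
filter rows where team in ['Sharks', 'Wolves']:
   mins    team player  points  mins_x2
5    13  Wolves  Quinn       9       26
0    16  Sharks   Sara      21       32
2    18  Wolves    Max       6       36
4    25  Sharks   Omar       0       50
9    28  Wolves    Max      18       56

26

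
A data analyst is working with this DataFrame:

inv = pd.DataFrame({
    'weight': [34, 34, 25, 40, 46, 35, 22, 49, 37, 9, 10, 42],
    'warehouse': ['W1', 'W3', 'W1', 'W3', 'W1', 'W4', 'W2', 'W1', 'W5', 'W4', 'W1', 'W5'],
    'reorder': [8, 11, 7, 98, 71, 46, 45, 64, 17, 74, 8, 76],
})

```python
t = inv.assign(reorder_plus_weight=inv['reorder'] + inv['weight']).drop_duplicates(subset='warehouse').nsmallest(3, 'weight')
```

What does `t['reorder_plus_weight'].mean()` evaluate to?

add column reorder_plus_weight = inv['reorder'] + inv['weight']:
    weight warehouse  reorder  reorder_plus_weight
0       34        W1        8                   42
1       34        W3       11                   45
2       25        W1        7                   32
3       40        W3       98                  138
4       46        W1       71                  117
5       35        W4       46                   81
6       22        W2       45                   67
7       49        W1       64                  113
8       37        W5       17                   54
9        9        W4       74                   83
10      10        W1        8                   18
11      42        W5       76                  118
drop duplicate warehouse (keep=first):
   weight warehouse  reorder  reorder_plus_weight
0      34        W1        8                   42
1      34        W3       11                   45
5      35        W4       46                   81
6      22        W2       45                   67
8      37        W5       17                   54
take 3 rows with smallest weight:
   weight warehouse  reorder  reorder_plus_weight
6      22        W2       45                   67
0      34        W1        8                   42
1      34        W3       11                   45
Taking the mean of column 'reorder_plus_weight' gives 51.3333333333.

51.3333333333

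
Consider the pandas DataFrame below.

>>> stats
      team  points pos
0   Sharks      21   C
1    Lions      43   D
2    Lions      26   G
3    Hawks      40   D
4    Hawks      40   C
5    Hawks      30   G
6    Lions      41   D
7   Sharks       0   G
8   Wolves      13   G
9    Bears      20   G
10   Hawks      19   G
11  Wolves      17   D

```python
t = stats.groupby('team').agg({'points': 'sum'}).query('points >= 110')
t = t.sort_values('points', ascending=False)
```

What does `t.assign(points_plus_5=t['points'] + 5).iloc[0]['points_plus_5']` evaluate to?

group by team, sum of points:
        points
team          
Bears       20
Hawks      129
Lions      110
Sharks      21
Wolves      30
filter rows where points >= 110:
       points
team         
Hawks     129
Lions     110
sort by points descending:
       points
team         
Hawks     129
Lions     110
add column points_plus_5 = t['points'] + 5:
       points  points_plus_5
team                        
Hawks     129            134
Lions     110            115
Reading off the value at position 0, column 'points_plus_5', we get 134.

134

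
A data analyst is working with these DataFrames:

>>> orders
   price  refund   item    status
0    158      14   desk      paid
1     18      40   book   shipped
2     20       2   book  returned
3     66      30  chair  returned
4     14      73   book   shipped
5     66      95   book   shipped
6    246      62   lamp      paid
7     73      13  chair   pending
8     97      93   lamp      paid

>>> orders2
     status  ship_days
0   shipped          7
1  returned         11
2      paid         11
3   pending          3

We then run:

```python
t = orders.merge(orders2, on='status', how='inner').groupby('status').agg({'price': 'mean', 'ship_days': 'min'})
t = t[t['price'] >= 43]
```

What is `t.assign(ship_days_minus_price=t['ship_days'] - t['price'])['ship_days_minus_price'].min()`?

-156.0

merge on 'status' (how='inner') → 9 rows:
   price  refund   item    status  ship_days
0    158      14   desk      paid         11
1     18      40   book   shipped          7
2     20       2   book  returned         11
3     66      30  chair  returned         11
4     14      73   book   shipped          7
5     66      95   book   shipped          7
6    246      62   lamp      paid         11
7     73      13  chair   pending          3
8     97      93   lamp      paid         11
group by status: mean(price), min(ship_days):
               price  ship_days
status                         
paid      167.000000         11
pending    73.000000          3
returned   43.000000         11
shipped    32.666667          7
filter rows where price >= 43:
          price  ship_days
status                    
paid      167.0         11
pending    73.0          3
returned   43.0         11
add column ship_days_minus_price = t['ship_days'] - t['price']:
          price  ship_days  ship_days_minus_price
status                                           
paid      167.0         11                 -156.0
pending    73.0          3                  -70.0
returned   43.0         11                  -32.0
Then the min of column 'ship_days_minus_price': -156.0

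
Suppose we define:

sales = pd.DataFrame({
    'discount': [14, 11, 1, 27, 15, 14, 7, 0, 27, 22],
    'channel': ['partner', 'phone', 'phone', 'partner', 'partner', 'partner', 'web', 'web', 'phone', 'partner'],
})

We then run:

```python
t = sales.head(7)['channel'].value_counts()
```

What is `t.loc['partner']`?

4

take first 7 rows:
   discount  channel
0        14  partner
1        11    phone
2         1    phone
3        27  partner
4        15  partner
5        14  partner
6         7      web
value_counts of channel:
channel
partner    4
phone      2
web        1
Name: count, dtype: int64
Taking the value at index 'partner' gives 4.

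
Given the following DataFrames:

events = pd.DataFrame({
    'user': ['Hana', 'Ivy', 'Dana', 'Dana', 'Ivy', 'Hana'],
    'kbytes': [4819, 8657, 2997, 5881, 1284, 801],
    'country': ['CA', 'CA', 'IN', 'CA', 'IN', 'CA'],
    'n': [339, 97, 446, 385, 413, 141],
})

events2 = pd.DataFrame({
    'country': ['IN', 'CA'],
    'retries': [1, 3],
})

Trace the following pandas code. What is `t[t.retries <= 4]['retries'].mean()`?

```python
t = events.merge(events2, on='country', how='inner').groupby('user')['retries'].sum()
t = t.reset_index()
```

merge on 'country' (how='inner') → 6 rows:
   user  kbytes country    n  retries
0  Hana    4819      CA  339        3
1   Ivy    8657      CA   97        3
2  Dana    2997      IN  446        1
3  Dana    5881      CA  385        3
4   Ivy    1284      IN  413        1
5  Hana     801      CA  141        3
group by user, sum of retries:
user
Dana    4
Hana    6
Ivy     4
Name: retries, dtype: int64
reset_index():
   user  retries
0  Dana        4
1  Hana        6
2   Ivy        4
filter rows where retries <= 4:
   user  retries
0  Dana        4
2   Ivy        4

4.0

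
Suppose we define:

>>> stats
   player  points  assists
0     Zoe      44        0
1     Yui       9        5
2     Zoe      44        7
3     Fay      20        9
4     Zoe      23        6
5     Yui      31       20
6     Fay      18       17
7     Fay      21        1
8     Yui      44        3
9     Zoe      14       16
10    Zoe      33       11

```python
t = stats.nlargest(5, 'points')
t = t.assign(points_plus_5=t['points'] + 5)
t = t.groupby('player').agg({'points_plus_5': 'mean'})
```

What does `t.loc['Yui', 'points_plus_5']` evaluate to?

42.5

take 5 rows with largest points:
   player  points  assists
0     Zoe      44        0
2     Zoe      44        7
8     Yui      44        3
10    Zoe      33       11
5     Yui      31       20
add column points_plus_5 = t['points'] + 5:
   player  points  assists  points_plus_5
0     Zoe      44        0             49
2     Zoe      44        7             49
8     Yui      44        3             49
10    Zoe      33       11             38
5     Yui      31       20             36
group by player, mean of points_plus_5:
        points_plus_5
player               
Yui         42.500000
Zoe         45.333333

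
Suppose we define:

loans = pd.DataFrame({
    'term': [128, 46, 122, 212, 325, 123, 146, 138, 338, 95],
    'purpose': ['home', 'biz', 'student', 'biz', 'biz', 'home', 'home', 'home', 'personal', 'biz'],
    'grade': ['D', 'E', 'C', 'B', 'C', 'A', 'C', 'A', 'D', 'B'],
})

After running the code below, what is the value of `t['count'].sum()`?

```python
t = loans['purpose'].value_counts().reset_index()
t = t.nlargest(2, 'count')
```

value_counts of purpose:
purpose
home        4
biz         4
student     1
personal    1
Name: count, dtype: int64
reset_index():
    purpose  count
0      home      4
1       biz      4
2   student      1
3  personal      1
take 2 rows with largest count:
  purpose  count
0    home      4
1     biz      4

8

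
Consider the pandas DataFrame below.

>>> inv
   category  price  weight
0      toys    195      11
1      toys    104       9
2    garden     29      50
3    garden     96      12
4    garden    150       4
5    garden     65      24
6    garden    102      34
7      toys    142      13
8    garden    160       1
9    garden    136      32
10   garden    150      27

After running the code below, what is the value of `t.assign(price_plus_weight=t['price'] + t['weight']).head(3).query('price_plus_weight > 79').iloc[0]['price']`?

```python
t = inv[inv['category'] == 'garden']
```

filter rows where category == 'garden':
   category  price  weight
2    garden     29      50
3    garden     96      12
4    garden    150       4
5    garden     65      24
6    garden    102      34
8    garden    160       1
9    garden    136      32
10   garden    150      27
add column price_plus_weight = t['price'] + t['weight']:
   category  price  weight  price_plus_weight
2    garden     29      50                 79
3    garden     96      12                108
4    garden    150       4                154
5    garden     65      24                 89
6    garden    102      34                136
8    garden    160       1                161
9    garden    136      32                168
10   garden    150      27                177
take first 3 rows:
  category  price  weight  price_plus_weight
2   garden     29      50                 79
3   garden     96      12                108
4   garden    150       4                154
filter rows where price_plus_weight > 79:
  category  price  weight  price_plus_weight
3   garden     96      12                108
4   garden    150       4                154
Hence 96.

96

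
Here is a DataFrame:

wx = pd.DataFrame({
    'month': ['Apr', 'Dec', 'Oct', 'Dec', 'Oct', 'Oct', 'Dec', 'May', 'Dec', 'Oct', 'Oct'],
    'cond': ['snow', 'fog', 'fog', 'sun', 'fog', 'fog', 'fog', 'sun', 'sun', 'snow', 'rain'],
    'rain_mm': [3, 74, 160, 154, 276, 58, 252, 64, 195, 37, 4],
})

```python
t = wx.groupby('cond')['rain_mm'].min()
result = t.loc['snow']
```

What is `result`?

3

group by cond, min of rain_mm:
cond
fog     58
rain     4
snow     3
sun     64
Name: rain_mm, dtype: int64
The value at index 'snow' is 3.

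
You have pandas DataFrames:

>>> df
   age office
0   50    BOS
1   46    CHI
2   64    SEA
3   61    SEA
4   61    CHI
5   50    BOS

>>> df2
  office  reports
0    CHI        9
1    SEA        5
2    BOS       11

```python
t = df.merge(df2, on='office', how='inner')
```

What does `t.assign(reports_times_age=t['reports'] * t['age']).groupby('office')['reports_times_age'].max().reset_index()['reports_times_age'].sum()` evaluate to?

merge on 'office' (how='inner') → 6 rows:
   age office  reports
0   50    BOS       11
1   46    CHI        9
2   64    SEA        5
3   61    SEA        5
4   61    CHI        9
5   50    BOS       11
add column reports_times_age = t['reports'] * t['age']:
   age office  reports  reports_times_age
0   50    BOS       11                550
1   46    CHI        9                414
2   64    SEA        5                320
3   61    SEA        5                305
4   61    CHI        9                549
5   50    BOS       11                550
group by office, max of reports_times_age:
office
BOS    550
CHI    549
SEA    320
Name: reports_times_age, dtype: int64
reset_index():
  office  reports_times_age
0    BOS                550
1    CHI                549
2    SEA                320
Reading off the sum of column 'reports_times_age', we get 1419.

1419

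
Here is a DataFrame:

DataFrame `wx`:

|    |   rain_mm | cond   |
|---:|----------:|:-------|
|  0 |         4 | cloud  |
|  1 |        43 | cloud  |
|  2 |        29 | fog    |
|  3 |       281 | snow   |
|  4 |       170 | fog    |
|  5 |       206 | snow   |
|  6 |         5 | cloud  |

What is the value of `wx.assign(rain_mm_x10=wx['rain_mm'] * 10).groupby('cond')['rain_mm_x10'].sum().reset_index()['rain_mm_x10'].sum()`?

7380

add column rain_mm_x10 = wx['rain_mm'] * 10:
   rain_mm   cond  rain_mm_x10
0        4  cloud           40
1       43  cloud          430
2       29    fog          290
3      281   snow         2810
4      170    fog         1700
5      206   snow         2060
6        5  cloud           50
group by cond, sum of rain_mm_x10:
cond
cloud     520
fog      1990
snow     4870
Name: rain_mm_x10, dtype: int64
reset_index():
    cond  rain_mm_x10
0  cloud          520
1    fog         1990
2   snow         4870
So sum() = 7380.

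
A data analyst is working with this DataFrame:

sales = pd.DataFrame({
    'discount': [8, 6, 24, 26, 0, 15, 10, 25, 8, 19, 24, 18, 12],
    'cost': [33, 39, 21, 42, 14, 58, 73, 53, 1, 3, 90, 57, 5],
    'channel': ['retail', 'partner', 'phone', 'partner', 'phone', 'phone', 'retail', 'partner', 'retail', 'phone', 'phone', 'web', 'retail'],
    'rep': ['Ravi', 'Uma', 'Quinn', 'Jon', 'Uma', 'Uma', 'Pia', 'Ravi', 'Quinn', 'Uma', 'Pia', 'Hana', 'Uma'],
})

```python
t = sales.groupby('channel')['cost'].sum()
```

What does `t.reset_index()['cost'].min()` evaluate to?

group by channel, sum of cost:
channel
partner    134
phone      186
retail     112
web         57
Name: cost, dtype: int64
reset_index():
   channel  cost
0  partner   134
1    phone   186
2   retail   112
3      web    57
So min() = 57.

57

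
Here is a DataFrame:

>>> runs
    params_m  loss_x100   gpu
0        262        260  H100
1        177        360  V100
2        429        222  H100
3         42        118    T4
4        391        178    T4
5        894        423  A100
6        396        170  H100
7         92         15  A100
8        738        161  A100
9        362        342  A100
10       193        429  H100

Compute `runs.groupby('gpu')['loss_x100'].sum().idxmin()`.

T4

group by gpu, sum of loss_x100:
gpu
A100     941
H100    1081
T4       296
V100     360
Name: loss_x100, dtype: int64
Finally, label with the smallest value = T4.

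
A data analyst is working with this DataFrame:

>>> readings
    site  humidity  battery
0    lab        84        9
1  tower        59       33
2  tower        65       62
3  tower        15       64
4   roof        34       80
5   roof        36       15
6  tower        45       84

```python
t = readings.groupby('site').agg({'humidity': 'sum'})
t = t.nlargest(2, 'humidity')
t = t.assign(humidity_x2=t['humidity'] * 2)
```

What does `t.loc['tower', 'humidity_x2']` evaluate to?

368

group by site, sum of humidity:
       humidity
site           
lab          84
roof         70
tower       184
take 2 rows with largest humidity:
       humidity
site           
tower       184
lab          84
add column humidity_x2 = t['humidity'] * 2:
       humidity  humidity_x2
site                        
tower       184          368
lab          84          168
So loc['tower', 'humidity_x2'] = 368.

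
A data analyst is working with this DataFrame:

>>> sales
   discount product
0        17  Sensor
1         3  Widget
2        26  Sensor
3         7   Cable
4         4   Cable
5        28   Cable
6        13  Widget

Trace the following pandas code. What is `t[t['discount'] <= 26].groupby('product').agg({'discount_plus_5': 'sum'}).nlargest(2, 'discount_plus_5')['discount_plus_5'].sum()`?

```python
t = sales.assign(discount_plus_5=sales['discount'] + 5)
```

add column discount_plus_5 = sales['discount'] + 5:
   discount product  discount_plus_5
0        17  Sensor               22
1         3  Widget                8
2        26  Sensor               31
3         7   Cable               12
4         4   Cable                9
5        28   Cable               33
6        13  Widget               18
filter rows where discount <= 26:
   discount product  discount_plus_5
0        17  Sensor               22
1         3  Widget                8
2        26  Sensor               31
3         7   Cable               12
4         4   Cable                9
6        13  Widget               18
group by product, sum of discount_plus_5:
         discount_plus_5
product                 
Cable                 21
Sensor                53
Widget                26
take 2 rows with largest discount_plus_5:
         discount_plus_5
product                 
Sensor                53
Widget                26
sum of column 'discount_plus_5' → 79

79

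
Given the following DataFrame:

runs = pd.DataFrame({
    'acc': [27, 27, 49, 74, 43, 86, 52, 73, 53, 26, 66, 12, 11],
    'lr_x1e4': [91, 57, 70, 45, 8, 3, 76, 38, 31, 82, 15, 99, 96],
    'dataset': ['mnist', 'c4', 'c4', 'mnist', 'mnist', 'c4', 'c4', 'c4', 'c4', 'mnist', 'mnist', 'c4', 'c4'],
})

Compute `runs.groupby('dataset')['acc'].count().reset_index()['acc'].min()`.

group by dataset, count of acc:
dataset
c4       8
mnist    5
Name: acc, dtype: int64
reset_index():
  dataset  acc
0      c4    8
1   mnist    5
Taking the min of column 'acc' gives 5.

5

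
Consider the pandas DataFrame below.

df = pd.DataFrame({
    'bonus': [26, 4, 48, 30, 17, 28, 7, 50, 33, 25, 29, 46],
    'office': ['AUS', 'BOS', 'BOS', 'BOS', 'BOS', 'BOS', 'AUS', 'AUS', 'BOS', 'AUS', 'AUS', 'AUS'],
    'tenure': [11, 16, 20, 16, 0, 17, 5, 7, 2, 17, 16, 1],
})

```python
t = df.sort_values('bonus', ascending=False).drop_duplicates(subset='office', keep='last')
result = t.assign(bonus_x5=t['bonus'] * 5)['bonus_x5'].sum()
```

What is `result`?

55

sort by bonus descending:
    bonus office  tenure
7      50    AUS       7
2      48    BOS      20
11     46    AUS       1
8      33    BOS       2
3      30    BOS      16
10     29    AUS      16
5      28    BOS      17
0      26    AUS      11
9      25    AUS      17
4      17    BOS       0
6       7    AUS       5
1       4    BOS      16
drop duplicate office (keep=last):
   bonus office  tenure
6      7    AUS       5
1      4    BOS      16
add column bonus_x5 = t['bonus'] * 5:
   bonus office  tenure  bonus_x5
6      7    AUS       5        35
1      4    BOS      16        20
Reading off the sum of column 'bonus_x5', we get 55.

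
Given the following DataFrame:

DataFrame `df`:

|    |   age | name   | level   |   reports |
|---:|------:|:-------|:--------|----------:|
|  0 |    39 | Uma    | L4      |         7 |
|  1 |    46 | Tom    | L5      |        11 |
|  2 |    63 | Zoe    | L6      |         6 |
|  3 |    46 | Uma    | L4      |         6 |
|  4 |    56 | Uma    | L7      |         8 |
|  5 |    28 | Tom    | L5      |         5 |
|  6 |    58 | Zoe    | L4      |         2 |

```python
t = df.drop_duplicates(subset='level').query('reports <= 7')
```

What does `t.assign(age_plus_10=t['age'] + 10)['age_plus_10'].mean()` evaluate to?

drop duplicate level (keep=first):
   age name level  reports
0   39  Uma    L4        7
1   46  Tom    L5       11
2   63  Zoe    L6        6
4   56  Uma    L7        8
filter rows where reports <= 7:
   age name level  reports
0   39  Uma    L4        7
2   63  Zoe    L6        6
add column age_plus_10 = t['age'] + 10:
   age name level  reports  age_plus_10
0   39  Uma    L4        7           49
2   63  Zoe    L6        6           73
Then the mean of column 'age_plus_10': 61.0

61.0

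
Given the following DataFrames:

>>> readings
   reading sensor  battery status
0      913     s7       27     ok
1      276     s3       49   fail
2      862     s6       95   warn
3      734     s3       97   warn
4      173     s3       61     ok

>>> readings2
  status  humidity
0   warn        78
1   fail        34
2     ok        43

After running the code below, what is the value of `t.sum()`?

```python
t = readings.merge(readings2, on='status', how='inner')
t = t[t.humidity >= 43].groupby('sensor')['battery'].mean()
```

201.0

merge on 'status' (how='inner') → 5 rows:
   reading sensor  battery status  humidity
0      913     s7       27     ok        43
1      276     s3       49   fail        34
2      862     s6       95   warn        78
3      734     s3       97   warn        78
4      173     s3       61     ok        43
filter rows where humidity >= 43:
   reading sensor  battery status  humidity
0      913     s7       27     ok        43
2      862     s6       95   warn        78
3      734     s3       97   warn        78
4      173     s3       61     ok        43
group by sensor, mean of battery:
sensor
s3    79.0
s6    95.0
s7    27.0
Name: battery, dtype: float64
Reading off the sum of the resulting series, we get 201.0.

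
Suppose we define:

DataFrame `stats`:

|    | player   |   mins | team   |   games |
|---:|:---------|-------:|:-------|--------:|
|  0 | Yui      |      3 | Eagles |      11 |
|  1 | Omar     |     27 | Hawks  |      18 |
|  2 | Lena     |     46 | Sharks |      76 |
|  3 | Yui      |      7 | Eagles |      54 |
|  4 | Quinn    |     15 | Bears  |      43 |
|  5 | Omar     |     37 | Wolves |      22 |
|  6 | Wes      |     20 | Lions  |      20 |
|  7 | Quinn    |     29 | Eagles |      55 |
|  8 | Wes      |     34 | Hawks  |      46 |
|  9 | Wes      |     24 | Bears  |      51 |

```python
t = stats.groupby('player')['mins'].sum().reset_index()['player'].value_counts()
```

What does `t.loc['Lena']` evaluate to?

1

group by player, sum of mins:
player
Lena     46
Omar     64
Quinn    44
Wes      78
Yui      10
Name: mins, dtype: int64
reset_index():
  player  mins
0   Lena    46
1   Omar    64
2  Quinn    44
3    Wes    78
4    Yui    10
value_counts of player:
player
Lena     1
Omar     1
Quinn    1
Wes      1
Yui      1
Name: count, dtype: int64
So loc['Lena'] = 1.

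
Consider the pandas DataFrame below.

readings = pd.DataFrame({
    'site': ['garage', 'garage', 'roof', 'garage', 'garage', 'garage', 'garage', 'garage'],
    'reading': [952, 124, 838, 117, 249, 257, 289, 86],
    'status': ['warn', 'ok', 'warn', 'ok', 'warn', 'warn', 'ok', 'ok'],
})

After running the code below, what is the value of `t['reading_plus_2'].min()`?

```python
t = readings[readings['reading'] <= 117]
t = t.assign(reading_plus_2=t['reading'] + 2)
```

filter rows where reading <= 117:
     site  reading status
3  garage      117     ok
7  garage       86     ok
add column reading_plus_2 = t['reading'] + 2:
     site  reading status  reading_plus_2
3  garage      117     ok             119
7  garage       86     ok              88
Hence 88.

88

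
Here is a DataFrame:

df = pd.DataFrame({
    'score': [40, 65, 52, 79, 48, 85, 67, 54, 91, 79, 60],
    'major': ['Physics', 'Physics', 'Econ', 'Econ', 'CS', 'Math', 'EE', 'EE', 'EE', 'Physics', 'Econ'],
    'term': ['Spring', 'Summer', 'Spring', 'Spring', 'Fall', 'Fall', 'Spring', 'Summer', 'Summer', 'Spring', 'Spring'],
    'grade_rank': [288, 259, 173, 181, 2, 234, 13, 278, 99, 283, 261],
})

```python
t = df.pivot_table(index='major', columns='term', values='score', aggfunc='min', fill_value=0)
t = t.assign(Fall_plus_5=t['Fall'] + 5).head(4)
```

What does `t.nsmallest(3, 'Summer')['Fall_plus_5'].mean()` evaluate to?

pivot: rows=major, cols=term, min(score):
term     Fall  Spring  Summer
major                        
CS         48       0       0
EE          0      67      54
Econ        0      52       0
Math       85       0       0
Physics     0      40      65
add column Fall_plus_5 = t['Fall'] + 5:
term     Fall  Spring  Summer  Fall_plus_5
major                                     
CS         48       0       0           53
EE          0      67      54            5
Econ        0      52       0            5
Math       85       0       0           90
Physics     0      40      65            5
take first 4 rows:
term   Fall  Spring  Summer  Fall_plus_5
major                                   
CS       48       0       0           53
EE        0      67      54            5
Econ      0      52       0            5
Math     85       0       0           90
take 3 rows with smallest Summer:
term   Fall  Spring  Summer  Fall_plus_5
major                                   
CS       48       0       0           53
Econ      0      52       0            5
Math     85       0       0           90
Hence 49.3333333333.

49.3333333333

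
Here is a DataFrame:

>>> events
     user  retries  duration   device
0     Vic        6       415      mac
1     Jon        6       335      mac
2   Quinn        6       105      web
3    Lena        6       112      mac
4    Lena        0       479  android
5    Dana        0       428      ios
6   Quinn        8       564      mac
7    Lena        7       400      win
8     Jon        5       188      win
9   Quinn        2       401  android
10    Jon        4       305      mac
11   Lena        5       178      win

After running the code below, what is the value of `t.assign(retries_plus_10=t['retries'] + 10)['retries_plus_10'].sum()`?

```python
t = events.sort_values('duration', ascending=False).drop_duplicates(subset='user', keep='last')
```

73

sort by duration descending:
     user  retries  duration   device
6   Quinn        8       564      mac
4    Lena        0       479  android
5    Dana        0       428      ios
0     Vic        6       415      mac
9   Quinn        2       401  android
7    Lena        7       400      win
1     Jon        6       335      mac
10    Jon        4       305      mac
8     Jon        5       188      win
11   Lena        5       178      win
3    Lena        6       112      mac
2   Quinn        6       105      web
drop duplicate user (keep=last):
    user  retries  duration device
5   Dana        0       428    ios
0    Vic        6       415    mac
8    Jon        5       188    win
3   Lena        6       112    mac
2  Quinn        6       105    web
add column retries_plus_10 = t['retries'] + 10:
    user  retries  duration device  retries_plus_10
5   Dana        0       428    ios               10
0    Vic        6       415    mac               16
8    Jon        5       188    win               15
3   Lena        6       112    mac               16
2  Quinn        6       105    web               16
sum of column 'retries_plus_10' → 73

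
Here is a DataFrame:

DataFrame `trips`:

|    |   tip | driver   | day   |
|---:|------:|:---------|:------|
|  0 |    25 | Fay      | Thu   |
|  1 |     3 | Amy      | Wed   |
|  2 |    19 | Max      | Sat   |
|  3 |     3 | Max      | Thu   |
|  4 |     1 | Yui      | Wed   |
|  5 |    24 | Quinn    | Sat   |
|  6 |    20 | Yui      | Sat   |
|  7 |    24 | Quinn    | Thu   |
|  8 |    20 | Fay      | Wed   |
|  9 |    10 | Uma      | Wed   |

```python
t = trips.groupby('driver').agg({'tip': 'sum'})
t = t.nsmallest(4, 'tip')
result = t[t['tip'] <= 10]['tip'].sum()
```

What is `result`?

group by driver, sum of tip:
        tip
driver     
Amy       3
Fay      45
Max      22
Quinn    48
Uma      10
Yui      21
take 4 rows with smallest tip:
        tip
driver     
Amy       3
Uma      10
Yui      21
Max      22
filter rows where tip <= 10:
        tip
driver     
Amy       3
Uma      10
Finally, sum of column 'tip' = 13.

13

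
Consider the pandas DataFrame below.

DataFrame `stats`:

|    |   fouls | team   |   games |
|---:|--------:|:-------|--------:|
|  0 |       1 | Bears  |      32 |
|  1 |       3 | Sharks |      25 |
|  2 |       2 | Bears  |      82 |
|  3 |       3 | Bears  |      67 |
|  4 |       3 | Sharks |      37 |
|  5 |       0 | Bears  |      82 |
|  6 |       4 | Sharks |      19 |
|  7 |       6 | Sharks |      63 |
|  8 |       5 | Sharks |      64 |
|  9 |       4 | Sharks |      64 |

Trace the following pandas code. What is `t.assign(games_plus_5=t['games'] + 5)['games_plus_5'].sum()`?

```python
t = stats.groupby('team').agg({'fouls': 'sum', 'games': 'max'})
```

group by team: sum(fouls), max(games):
        fouls  games
team                
Bears       6     82
Sharks     25     64
add column games_plus_5 = t['games'] + 5:
        fouls  games  games_plus_5
team                              
Bears       6     82            87
Sharks     25     64            69
Then the sum of column 'games_plus_5': 156

156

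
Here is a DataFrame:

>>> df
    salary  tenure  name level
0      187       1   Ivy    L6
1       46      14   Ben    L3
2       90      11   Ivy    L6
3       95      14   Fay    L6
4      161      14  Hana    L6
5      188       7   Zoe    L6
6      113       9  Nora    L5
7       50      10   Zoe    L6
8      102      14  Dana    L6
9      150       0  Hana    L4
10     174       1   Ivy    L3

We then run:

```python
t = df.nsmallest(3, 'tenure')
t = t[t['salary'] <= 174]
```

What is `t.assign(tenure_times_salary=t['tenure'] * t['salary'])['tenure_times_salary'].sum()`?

take 3 rows with smallest tenure:
    salary  tenure  name level
9      150       0  Hana    L4
0      187       1   Ivy    L6
10     174       1   Ivy    L3
filter rows where salary <= 174:
    salary  tenure  name level
9      150       0  Hana    L4
10     174       1   Ivy    L3
add column tenure_times_salary = t['tenure'] * t['salary']:
    salary  tenure  name level  tenure_times_salary
9      150       0  Hana    L4                    0
10     174       1   Ivy    L3                  174
So sum() = 174.

174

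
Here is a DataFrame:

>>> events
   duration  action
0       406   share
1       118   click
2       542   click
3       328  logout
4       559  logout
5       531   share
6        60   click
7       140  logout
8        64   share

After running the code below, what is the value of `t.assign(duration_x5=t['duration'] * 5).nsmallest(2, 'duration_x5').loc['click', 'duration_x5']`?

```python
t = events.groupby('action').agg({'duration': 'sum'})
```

3600

group by action, sum of duration:
        duration
action          
click        720
logout      1027
share       1001
add column duration_x5 = t['duration'] * 5:
        duration  duration_x5
action                       
click        720         3600
logout      1027         5135
share       1001         5005
take 2 rows with smallest duration_x5:
        duration  duration_x5
action                       
click        720         3600
share       1001         5005
value at row 'click', column 'duration_x5' → 3600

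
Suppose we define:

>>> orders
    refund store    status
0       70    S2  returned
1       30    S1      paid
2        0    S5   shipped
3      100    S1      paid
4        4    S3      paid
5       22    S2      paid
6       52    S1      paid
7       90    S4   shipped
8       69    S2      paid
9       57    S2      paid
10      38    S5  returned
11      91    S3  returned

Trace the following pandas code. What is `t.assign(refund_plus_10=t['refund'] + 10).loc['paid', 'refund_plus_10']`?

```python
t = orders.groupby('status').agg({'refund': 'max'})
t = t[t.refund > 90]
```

110

group by status, max of refund:
          refund
status          
paid         100
returned      91
shipped       90
filter rows where refund > 90:
          refund
status          
paid         100
returned      91
add column refund_plus_10 = t['refund'] + 10:
          refund  refund_plus_10
status                          
paid         100             110
returned      91             101
Then the value at row 'paid', column 'refund_plus_10': 110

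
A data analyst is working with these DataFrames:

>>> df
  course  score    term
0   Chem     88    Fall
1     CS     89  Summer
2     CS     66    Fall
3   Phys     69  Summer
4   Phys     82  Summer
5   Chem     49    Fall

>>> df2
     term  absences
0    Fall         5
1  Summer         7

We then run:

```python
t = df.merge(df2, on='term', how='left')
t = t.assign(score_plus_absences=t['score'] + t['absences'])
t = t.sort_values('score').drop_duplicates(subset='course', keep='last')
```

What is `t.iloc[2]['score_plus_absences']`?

96

merge on 'term' (how='left') → 6 rows:
  course  score    term  absences
0   Chem     88    Fall         5
1     CS     89  Summer         7
2     CS     66    Fall         5
3   Phys     69  Summer         7
4   Phys     82  Summer         7
5   Chem     49    Fall         5
add column score_plus_absences = t['score'] + t['absences']:
  course  score    term  absences  score_plus_absences
0   Chem     88    Fall         5                   93
1     CS     89  Summer         7                   96
2     CS     66    Fall         5                   71
3   Phys     69  Summer         7                   76
4   Phys     82  Summer         7                   89
5   Chem     49    Fall         5                   54
sort by score:
  course  score    term  absences  score_plus_absences
5   Chem     49    Fall         5                   54
2     CS     66    Fall         5                   71
3   Phys     69  Summer         7                   76
4   Phys     82  Summer         7                   89
0   Chem     88    Fall         5                   93
1     CS     89  Summer         7                   96
drop duplicate course (keep=last):
  course  score    term  absences  score_plus_absences
4   Phys     82  Summer         7                   89
0   Chem     88    Fall         5                   93
1     CS     89  Summer         7                   96
Finally, value at position 2, column 'score_plus_absences' = 96.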